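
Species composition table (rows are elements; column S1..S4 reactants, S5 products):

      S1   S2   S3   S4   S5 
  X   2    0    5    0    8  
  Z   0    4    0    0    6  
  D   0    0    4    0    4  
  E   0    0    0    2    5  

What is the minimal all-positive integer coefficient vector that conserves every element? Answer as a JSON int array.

X: 3·2+3·0+2·5+5·0 = 16 | 2·8 = 16
Z: 3·0+3·4+2·0+5·0 = 12 | 2·6 = 12
D: 3·0+3·0+2·4+5·0 = 8 | 2·4 = 8
E: 3·0+3·0+2·0+5·2 = 10 | 2·5 = 10
gcd(3,3,2,5,2) = 1

Coefficients: [3, 3, 2, 5, 2]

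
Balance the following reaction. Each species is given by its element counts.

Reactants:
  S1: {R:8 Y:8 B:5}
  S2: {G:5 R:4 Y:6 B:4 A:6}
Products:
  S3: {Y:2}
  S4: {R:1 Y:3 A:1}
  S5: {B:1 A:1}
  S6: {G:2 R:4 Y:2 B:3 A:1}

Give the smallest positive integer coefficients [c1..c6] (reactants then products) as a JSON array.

Coefficients: [2, 2, 3, 4, 3, 5]

G: 2·0+2·5 = 10 | 3·0+4·0+3·0+5·2 = 10
R: 2·8+2·4 = 24 | 3·0+4·1+3·0+5·4 = 24
Y: 2·8+2·6 = 28 | 3·2+4·3+3·0+5·2 = 28
B: 2·5+2·4 = 18 | 3·0+4·0+3·1+5·3 = 18
A: 2·0+2·6 = 12 | 3·0+4·1+3·1+5·1 = 12
gcd(2,2,3,4,3,5) = 1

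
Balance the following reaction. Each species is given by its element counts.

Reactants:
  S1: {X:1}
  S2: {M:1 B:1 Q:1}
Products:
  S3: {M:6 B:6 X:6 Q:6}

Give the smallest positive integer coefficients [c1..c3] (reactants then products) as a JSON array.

Coefficients: [6, 6, 1]

M: 6·0+6·1 = 6 | 1·6 = 6
B: 6·0+6·1 = 6 | 1·6 = 6
X: 6·1+6·0 = 6 | 1·6 = 6
Q: 6·0+6·1 = 6 | 1·6 = 6
gcd(6,6,1) = 1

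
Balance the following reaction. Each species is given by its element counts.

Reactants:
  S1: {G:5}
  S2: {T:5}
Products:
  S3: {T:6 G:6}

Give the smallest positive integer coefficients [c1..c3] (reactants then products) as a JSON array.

Coefficients: [6, 6, 5]

T: 6·0+6·5 = 30 | 5·6 = 30
G: 6·5+6·0 = 30 | 5·6 = 30
gcd(6,6,5) = 1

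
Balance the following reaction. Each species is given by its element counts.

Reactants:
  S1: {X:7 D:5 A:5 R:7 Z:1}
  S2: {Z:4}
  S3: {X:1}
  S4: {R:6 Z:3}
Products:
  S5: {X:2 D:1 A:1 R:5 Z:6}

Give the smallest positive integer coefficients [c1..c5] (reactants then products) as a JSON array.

Coefficients: [1, 5, 3, 3, 5]

X: 1·7+5·0+3·1+3·0 = 10 | 5·2 = 10
D: 1·5+5·0+3·0+3·0 = 5 | 5·1 = 5
A: 1·5+5·0+3·0+3·0 = 5 | 5·1 = 5
R: 1·7+5·0+3·0+3·6 = 25 | 5·5 = 25
Z: 1·1+5·4+3·0+3·3 = 30 | 5·6 = 30
gcd(1,5,3,3,5) = 1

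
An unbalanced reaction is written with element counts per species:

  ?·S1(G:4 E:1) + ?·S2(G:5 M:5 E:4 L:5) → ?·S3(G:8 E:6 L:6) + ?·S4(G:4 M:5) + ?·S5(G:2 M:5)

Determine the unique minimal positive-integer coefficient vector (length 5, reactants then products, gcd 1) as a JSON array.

G: 6·4+6·5 = 54 | 5·8+1·4+5·2 = 54
M: 6·0+6·5 = 30 | 5·0+1·5+5·5 = 30
E: 6·1+6·4 = 30 | 5·6+1·0+5·0 = 30
L: 6·0+6·5 = 30 | 5·6+1·0+5·0 = 30
gcd(6,6,5,1,5) = 1

Coefficients: [6, 6, 5, 1, 5]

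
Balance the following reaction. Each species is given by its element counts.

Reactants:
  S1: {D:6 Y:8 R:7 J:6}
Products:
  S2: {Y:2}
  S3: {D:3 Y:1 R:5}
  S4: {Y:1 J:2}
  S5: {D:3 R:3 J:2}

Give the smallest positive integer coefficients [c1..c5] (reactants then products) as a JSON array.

D: 2·6 = 12 | 6·0+1·3+3·0+3·3 = 12
Y: 2·8 = 16 | 6·2+1·1+3·1+3·0 = 16
R: 2·7 = 14 | 6·0+1·5+3·0+3·3 = 14
J: 2·6 = 12 | 6·0+1·0+3·2+3·2 = 12
gcd(2,6,1,3,3) = 1

Coefficients: [2, 6, 1, 3, 3]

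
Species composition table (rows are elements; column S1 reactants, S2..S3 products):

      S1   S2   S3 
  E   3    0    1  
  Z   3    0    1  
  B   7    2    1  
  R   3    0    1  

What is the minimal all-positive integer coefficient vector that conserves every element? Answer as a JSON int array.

E: 1·3 = 3 | 2·0+3·1 = 3
Z: 1·3 = 3 | 2·0+3·1 = 3
B: 1·7 = 7 | 2·2+3·1 = 7
R: 1·3 = 3 | 2·0+3·1 = 3
gcd(1,2,3) = 1

Coefficients: [1, 2, 3]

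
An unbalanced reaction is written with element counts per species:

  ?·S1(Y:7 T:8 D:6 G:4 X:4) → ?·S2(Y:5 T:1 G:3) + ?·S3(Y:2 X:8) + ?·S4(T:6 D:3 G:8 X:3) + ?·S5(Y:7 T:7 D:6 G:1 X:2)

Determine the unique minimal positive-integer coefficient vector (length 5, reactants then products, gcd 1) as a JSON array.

Y: 6·7 = 42 | 1·5+1·2+2·0+5·7 = 42
T: 6·8 = 48 | 1·1+1·0+2·6+5·7 = 48
D: 6·6 = 36 | 1·0+1·0+2·3+5·6 = 36
G: 6·4 = 24 | 1·3+1·0+2·8+5·1 = 24
X: 6·4 = 24 | 1·0+1·8+2·3+5·2 = 24
gcd(6,1,1,2,5) = 1

Coefficients: [6, 1, 1, 2, 5]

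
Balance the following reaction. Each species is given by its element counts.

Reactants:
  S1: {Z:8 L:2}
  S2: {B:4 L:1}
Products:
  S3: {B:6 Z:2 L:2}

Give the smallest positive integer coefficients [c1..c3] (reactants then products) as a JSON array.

Coefficients: [1, 6, 4]

B: 1·0+6·4 = 24 | 4·6 = 24
Z: 1·8+6·0 = 8 | 4·2 = 8
L: 1·2+6·1 = 8 | 4·2 = 8
gcd(1,6,4) = 1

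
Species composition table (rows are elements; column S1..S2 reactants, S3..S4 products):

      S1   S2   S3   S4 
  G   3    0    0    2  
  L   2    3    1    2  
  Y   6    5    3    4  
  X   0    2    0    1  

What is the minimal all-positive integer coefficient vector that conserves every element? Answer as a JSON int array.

G: 4·3+3·0 = 12 | 5·0+6·2 = 12
L: 4·2+3·3 = 17 | 5·1+6·2 = 17
Y: 4·6+3·5 = 39 | 5·3+6·4 = 39
X: 4·0+3·2 = 6 | 5·0+6·1 = 6
gcd(4,3,5,6) = 1

Coefficients: [4, 3, 5, 6]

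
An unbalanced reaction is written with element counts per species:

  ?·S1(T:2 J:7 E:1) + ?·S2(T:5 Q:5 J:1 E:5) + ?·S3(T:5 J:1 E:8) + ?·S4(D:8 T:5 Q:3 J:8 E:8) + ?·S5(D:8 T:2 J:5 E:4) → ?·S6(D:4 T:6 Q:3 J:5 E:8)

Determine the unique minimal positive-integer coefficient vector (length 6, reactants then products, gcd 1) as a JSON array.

D: 1·0+3·0+2·0+1·8+2·8 = 24 | 6·4 = 24
T: 1·2+3·5+2·5+1·5+2·2 = 36 | 6·6 = 36
Q: 1·0+3·5+2·0+1·3+2·0 = 18 | 6·3 = 18
J: 1·7+3·1+2·1+1·8+2·5 = 30 | 6·5 = 30
E: 1·1+3·5+2·8+1·8+2·4 = 48 | 6·8 = 48
gcd(1,3,2,1,2,6) = 1

Coefficients: [1, 3, 2, 1, 2, 6]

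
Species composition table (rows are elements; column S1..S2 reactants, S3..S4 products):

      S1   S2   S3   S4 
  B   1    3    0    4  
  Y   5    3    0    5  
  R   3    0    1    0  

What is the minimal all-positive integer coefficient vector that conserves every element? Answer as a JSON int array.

Coefficients: [1, 5, 3, 4]

B: 1·1+5·3 = 16 | 3·0+4·4 = 16
Y: 1·5+5·3 = 20 | 3·0+4·5 = 20
R: 1·3+5·0 = 3 | 3·1+4·0 = 3
gcd(1,5,3,4) = 1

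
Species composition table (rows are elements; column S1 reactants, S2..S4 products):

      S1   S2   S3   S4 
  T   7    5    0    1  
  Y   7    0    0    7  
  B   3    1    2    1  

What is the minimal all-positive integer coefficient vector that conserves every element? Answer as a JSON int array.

T: 5·7 = 35 | 6·5+2·0+5·1 = 35
Y: 5·7 = 35 | 6·0+2·0+5·7 = 35
B: 5·3 = 15 | 6·1+2·2+5·1 = 15
gcd(5,6,2,5) = 1

Coefficients: [5, 6, 2, 5]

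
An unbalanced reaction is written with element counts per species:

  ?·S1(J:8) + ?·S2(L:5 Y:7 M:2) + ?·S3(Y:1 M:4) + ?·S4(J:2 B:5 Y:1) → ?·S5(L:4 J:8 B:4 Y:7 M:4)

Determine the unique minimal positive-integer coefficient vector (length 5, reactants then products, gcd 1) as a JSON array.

L: 4·0+4·5+3·0+4·0 = 20 | 5·4 = 20
J: 4·8+4·0+3·0+4·2 = 40 | 5·8 = 40
B: 4·0+4·0+3·0+4·5 = 20 | 5·4 = 20
Y: 4·0+4·7+3·1+4·1 = 35 | 5·7 = 35
M: 4·0+4·2+3·4+4·0 = 20 | 5·4 = 20
gcd(4,4,3,4,5) = 1

Coefficients: [4, 4, 3, 4, 5]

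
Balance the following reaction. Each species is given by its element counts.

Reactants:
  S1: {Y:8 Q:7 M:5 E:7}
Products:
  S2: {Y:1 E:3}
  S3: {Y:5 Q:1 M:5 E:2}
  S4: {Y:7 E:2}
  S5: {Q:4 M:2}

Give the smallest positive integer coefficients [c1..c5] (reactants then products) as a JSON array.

Y: 3·8 = 24 | 5·1+1·5+2·7+5·0 = 24
Q: 3·7 = 21 | 5·0+1·1+2·0+5·4 = 21
M: 3·5 = 15 | 5·0+1·5+2·0+5·2 = 15
E: 3·7 = 21 | 5·3+1·2+2·2+5·0 = 21
gcd(3,5,1,2,5) = 1

Coefficients: [3, 5, 1, 2, 5]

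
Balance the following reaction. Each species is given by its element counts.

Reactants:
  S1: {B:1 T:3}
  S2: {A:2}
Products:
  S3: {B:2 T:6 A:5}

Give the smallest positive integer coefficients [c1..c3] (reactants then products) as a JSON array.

B: 4·1+5·0 = 4 | 2·2 = 4
T: 4·3+5·0 = 12 | 2·6 = 12
A: 4·0+5·2 = 10 | 2·5 = 10
gcd(4,5,2) = 1

Coefficients: [4, 5, 2]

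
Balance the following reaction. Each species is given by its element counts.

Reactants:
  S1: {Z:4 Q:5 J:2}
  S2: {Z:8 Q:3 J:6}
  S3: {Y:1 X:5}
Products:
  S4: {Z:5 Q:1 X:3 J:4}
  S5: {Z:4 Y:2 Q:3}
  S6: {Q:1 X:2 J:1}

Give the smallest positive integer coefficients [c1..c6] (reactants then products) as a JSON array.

Z: 1·4+3·8+4·0 = 28 | 4·5+2·4+4·0 = 28
Y: 1·0+3·0+4·1 = 4 | 4·0+2·2+4·0 = 4
Q: 1·5+3·3+4·0 = 14 | 4·1+2·3+4·1 = 14
X: 1·0+3·0+4·5 = 20 | 4·3+2·0+4·2 = 20
J: 1·2+3·6+4·0 = 20 | 4·4+2·0+4·1 = 20
gcd(1,3,4,4,2,4) = 1

Coefficients: [1, 3, 4, 4, 2, 4]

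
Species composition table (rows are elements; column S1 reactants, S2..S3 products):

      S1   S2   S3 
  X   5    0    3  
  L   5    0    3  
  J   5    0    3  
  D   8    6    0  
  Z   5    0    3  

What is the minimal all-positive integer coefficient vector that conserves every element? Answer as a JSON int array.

X: 3·5 = 15 | 4·0+5·3 = 15
L: 3·5 = 15 | 4·0+5·3 = 15
J: 3·5 = 15 | 4·0+5·3 = 15
D: 3·8 = 24 | 4·6+5·0 = 24
Z: 3·5 = 15 | 4·0+5·3 = 15
gcd(3,4,5) = 1

Coefficients: [3, 4, 5]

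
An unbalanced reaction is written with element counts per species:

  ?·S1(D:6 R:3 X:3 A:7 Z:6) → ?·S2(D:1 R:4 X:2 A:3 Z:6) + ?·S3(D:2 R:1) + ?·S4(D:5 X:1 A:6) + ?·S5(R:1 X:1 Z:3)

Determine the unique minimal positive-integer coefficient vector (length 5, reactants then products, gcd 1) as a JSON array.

Coefficients: [3, 1, 1, 3, 4]

D: 3·6 = 18 | 1·1+1·2+3·5+4·0 = 18
R: 3·3 = 9 | 1·4+1·1+3·0+4·1 = 9
X: 3·3 = 9 | 1·2+1·0+3·1+4·1 = 9
A: 3·7 = 21 | 1·3+1·0+3·6+4·0 = 21
Z: 3·6 = 18 | 1·6+1·0+3·0+4·3 = 18
gcd(3,1,1,3,4) = 1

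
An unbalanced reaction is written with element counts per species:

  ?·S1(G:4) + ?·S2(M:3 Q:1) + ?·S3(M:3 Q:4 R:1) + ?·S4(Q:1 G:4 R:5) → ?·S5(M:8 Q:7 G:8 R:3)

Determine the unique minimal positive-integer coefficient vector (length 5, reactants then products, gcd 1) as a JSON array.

M: 5·0+4·3+4·3+1·0 = 24 | 3·8 = 24
Q: 5·0+4·1+4·4+1·1 = 21 | 3·7 = 21
G: 5·4+4·0+4·0+1·4 = 24 | 3·8 = 24
R: 5·0+4·0+4·1+1·5 = 9 | 3·3 = 9
gcd(5,4,4,1,3) = 1

Coefficients: [5, 4, 4, 1, 3]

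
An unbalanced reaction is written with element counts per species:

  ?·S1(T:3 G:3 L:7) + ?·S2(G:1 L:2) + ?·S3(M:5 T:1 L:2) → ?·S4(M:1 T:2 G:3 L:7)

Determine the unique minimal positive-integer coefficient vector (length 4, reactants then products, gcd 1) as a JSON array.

Coefficients: [3, 6, 1, 5]

M: 3·0+6·0+1·5 = 5 | 5·1 = 5
T: 3·3+6·0+1·1 = 10 | 5·2 = 10
G: 3·3+6·1+1·0 = 15 | 5·3 = 15
L: 3·7+6·2+1·2 = 35 | 5·7 = 35
gcd(3,6,1,5) = 1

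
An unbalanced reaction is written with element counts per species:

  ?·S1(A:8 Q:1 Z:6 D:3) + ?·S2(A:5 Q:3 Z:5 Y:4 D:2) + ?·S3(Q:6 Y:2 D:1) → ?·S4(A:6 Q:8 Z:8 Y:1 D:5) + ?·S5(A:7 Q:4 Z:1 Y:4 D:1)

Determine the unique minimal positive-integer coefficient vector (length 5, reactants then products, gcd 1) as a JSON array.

Coefficients: [5, 1, 6, 4, 3]

A: 5·8+1·5+6·0 = 45 | 4·6+3·7 = 45
Q: 5·1+1·3+6·6 = 44 | 4·8+3·4 = 44
Z: 5·6+1·5+6·0 = 35 | 4·8+3·1 = 35
Y: 5·0+1·4+6·2 = 16 | 4·1+3·4 = 16
D: 5·3+1·2+6·1 = 23 | 4·5+3·1 = 23
gcd(5,1,6,4,3) = 1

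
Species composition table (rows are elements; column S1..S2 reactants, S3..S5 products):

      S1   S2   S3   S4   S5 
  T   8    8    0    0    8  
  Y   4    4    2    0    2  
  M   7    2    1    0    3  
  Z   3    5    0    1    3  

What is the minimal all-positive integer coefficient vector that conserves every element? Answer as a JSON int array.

T: 2·8+3·8 = 40 | 5·0+6·0+5·8 = 40
Y: 2·4+3·4 = 20 | 5·2+6·0+5·2 = 20
M: 2·7+3·2 = 20 | 5·1+6·0+5·3 = 20
Z: 2·3+3·5 = 21 | 5·0+6·1+5·3 = 21
gcd(2,3,5,6,5) = 1

Coefficients: [2, 3, 5, 6, 5]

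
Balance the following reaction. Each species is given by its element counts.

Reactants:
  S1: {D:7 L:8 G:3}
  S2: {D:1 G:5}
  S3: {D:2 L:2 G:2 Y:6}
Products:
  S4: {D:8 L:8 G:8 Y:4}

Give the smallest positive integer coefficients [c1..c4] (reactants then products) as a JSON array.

Coefficients: [5, 5, 4, 6]

D: 5·7+5·1+4·2 = 48 | 6·8 = 48
L: 5·8+5·0+4·2 = 48 | 6·8 = 48
G: 5·3+5·5+4·2 = 48 | 6·8 = 48
Y: 5·0+5·0+4·6 = 24 | 6·4 = 24
gcd(5,5,4,6) = 1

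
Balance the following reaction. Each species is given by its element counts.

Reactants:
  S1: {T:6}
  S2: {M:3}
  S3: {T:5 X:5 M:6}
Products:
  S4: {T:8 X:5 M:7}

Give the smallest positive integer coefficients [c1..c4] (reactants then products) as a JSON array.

Coefficients: [3, 2, 6, 6]

T: 3·6+2·0+6·5 = 48 | 6·8 = 48
X: 3·0+2·0+6·5 = 30 | 6·5 = 30
M: 3·0+2·3+6·6 = 42 | 6·7 = 42
gcd(3,2,6,6) = 1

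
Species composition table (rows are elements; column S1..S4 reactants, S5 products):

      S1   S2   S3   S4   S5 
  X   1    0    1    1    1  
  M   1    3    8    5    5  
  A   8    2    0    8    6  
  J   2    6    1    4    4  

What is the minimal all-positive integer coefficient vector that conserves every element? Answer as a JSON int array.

Coefficients: [3, 2, 2, 1, 6]

X: 3·1+2·0+2·1+1·1 = 6 | 6·1 = 6
M: 3·1+2·3+2·8+1·5 = 30 | 6·5 = 30
A: 3·8+2·2+2·0+1·8 = 36 | 6·6 = 36
J: 3·2+2·6+2·1+1·4 = 24 | 6·4 = 24
gcd(3,2,2,1,6) = 1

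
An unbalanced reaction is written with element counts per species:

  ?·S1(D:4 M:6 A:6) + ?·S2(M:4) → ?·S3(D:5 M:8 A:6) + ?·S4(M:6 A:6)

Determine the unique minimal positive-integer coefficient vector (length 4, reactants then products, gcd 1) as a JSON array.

D: 5·4+2·0 = 20 | 4·5+1·0 = 20
M: 5·6+2·4 = 38 | 4·8+1·6 = 38
A: 5·6+2·0 = 30 | 4·6+1·6 = 30
gcd(5,2,4,1) = 1

Coefficients: [5, 2, 4, 1]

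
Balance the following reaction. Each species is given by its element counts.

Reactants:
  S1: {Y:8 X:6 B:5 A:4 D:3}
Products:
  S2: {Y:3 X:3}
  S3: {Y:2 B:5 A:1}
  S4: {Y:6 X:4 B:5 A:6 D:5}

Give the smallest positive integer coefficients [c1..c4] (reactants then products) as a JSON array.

Y: 5·8 = 40 | 6·3+2·2+3·6 = 40
X: 5·6 = 30 | 6·3+2·0+3·4 = 30
B: 5·5 = 25 | 6·0+2·5+3·5 = 25
A: 5·4 = 20 | 6·0+2·1+3·6 = 20
D: 5·3 = 15 | 6·0+2·0+3·5 = 15
gcd(5,6,2,3) = 1

Coefficients: [5, 6, 2, 3]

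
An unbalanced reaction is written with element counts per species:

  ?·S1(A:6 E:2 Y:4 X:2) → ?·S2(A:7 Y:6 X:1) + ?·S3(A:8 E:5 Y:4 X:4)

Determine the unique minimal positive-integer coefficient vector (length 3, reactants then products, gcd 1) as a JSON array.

A: 5·6 = 30 | 2·7+2·8 = 30
E: 5·2 = 10 | 2·0+2·5 = 10
Y: 5·4 = 20 | 2·6+2·4 = 20
X: 5·2 = 10 | 2·1+2·4 = 10
gcd(5,2,2) = 1

Coefficients: [5, 2, 2]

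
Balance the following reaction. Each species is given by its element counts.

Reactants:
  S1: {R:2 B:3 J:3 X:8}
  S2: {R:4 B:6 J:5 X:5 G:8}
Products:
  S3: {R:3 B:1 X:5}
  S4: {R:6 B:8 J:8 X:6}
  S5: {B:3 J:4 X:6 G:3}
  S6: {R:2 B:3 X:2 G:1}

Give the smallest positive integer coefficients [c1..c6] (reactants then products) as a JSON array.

Coefficients: [6, 2, 4, 1, 5, 1]

R: 6·2+2·4 = 20 | 4·3+1·6+5·0+1·2 = 20
B: 6·3+2·6 = 30 | 4·1+1·8+5·3+1·3 = 30
J: 6·3+2·5 = 28 | 4·0+1·8+5·4+1·0 = 28
X: 6·8+2·5 = 58 | 4·5+1·6+5·6+1·2 = 58
G: 6·0+2·8 = 16 | 4·0+1·0+5·3+1·1 = 16
gcd(6,2,4,1,5,1) = 1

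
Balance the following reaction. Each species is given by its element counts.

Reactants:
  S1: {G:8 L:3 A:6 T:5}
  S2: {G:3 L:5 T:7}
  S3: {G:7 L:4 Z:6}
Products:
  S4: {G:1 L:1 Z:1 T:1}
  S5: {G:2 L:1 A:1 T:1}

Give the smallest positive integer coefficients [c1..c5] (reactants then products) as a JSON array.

Coefficients: [1, 1, 1, 6, 6]

G: 1·8+1·3+1·7 = 18 | 6·1+6·2 = 18
L: 1·3+1·5+1·4 = 12 | 6·1+6·1 = 12
A: 1·6+1·0+1·0 = 6 | 6·0+6·1 = 6
Z: 1·0+1·0+1·6 = 6 | 6·1+6·0 = 6
T: 1·5+1·7+1·0 = 12 | 6·1+6·1 = 12
gcd(1,1,1,6,6) = 1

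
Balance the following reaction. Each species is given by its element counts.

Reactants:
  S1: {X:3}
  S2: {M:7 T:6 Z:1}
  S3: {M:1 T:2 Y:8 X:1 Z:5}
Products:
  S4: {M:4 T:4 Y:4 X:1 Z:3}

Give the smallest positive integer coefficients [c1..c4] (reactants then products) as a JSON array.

M: 1·0+3·7+3·1 = 24 | 6·4 = 24
T: 1·0+3·6+3·2 = 24 | 6·4 = 24
Y: 1·0+3·0+3·8 = 24 | 6·4 = 24
X: 1·3+3·0+3·1 = 6 | 6·1 = 6
Z: 1·0+3·1+3·5 = 18 | 6·3 = 18
gcd(1,3,3,6) = 1

Coefficients: [1, 3, 3, 6]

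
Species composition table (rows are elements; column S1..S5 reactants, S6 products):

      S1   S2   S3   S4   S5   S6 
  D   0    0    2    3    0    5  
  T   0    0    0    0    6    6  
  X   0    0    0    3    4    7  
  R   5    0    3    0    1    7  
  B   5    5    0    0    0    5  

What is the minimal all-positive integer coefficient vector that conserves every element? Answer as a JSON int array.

Coefficients: [3, 2, 5, 5, 5, 5]

D: 3·0+2·0+5·2+5·3+5·0 = 25 | 5·5 = 25
T: 3·0+2·0+5·0+5·0+5·6 = 30 | 5·6 = 30
X: 3·0+2·0+5·0+5·3+5·4 = 35 | 5·7 = 35
R: 3·5+2·0+5·3+5·0+5·1 = 35 | 5·7 = 35
B: 3·5+2·5+5·0+5·0+5·0 = 25 | 5·5 = 25
gcd(3,2,5,5,5,5) = 1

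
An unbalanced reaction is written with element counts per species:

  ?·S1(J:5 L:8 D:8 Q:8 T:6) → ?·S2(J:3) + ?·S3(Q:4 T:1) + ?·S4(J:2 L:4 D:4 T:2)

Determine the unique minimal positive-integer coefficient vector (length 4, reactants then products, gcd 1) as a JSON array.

Coefficients: [3, 1, 6, 6]

J: 3·5 = 15 | 1·3+6·0+6·2 = 15
L: 3·8 = 24 | 1·0+6·0+6·4 = 24
D: 3·8 = 24 | 1·0+6·0+6·4 = 24
Q: 3·8 = 24 | 1·0+6·4+6·0 = 24
T: 3·6 = 18 | 1·0+6·1+6·2 = 18
gcd(3,1,6,6) = 1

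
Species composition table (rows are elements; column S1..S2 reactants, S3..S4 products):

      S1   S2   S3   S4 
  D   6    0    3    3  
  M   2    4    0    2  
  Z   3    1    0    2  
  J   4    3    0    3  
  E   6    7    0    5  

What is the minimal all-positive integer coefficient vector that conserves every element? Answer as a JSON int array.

D: 3·6+1·0 = 18 | 1·3+5·3 = 18
M: 3·2+1·4 = 10 | 1·0+5·2 = 10
Z: 3·3+1·1 = 10 | 1·0+5·2 = 10
J: 3·4+1·3 = 15 | 1·0+5·3 = 15
E: 3·6+1·7 = 25 | 1·0+5·5 = 25
gcd(3,1,1,5) = 1

Coefficients: [3, 1, 1, 5]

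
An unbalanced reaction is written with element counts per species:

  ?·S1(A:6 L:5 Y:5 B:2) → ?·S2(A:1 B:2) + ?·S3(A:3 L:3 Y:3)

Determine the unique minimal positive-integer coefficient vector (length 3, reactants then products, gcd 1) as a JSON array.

A: 3·6 = 18 | 3·1+5·3 = 18
L: 3·5 = 15 | 3·0+5·3 = 15
Y: 3·5 = 15 | 3·0+5·3 = 15
B: 3·2 = 6 | 3·2+5·0 = 6
gcd(3,3,5) = 1

Coefficients: [3, 3, 5]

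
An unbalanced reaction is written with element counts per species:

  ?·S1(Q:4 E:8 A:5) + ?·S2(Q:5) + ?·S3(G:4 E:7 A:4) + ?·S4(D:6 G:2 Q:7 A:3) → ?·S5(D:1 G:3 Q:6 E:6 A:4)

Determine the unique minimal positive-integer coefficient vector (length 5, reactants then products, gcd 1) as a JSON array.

Coefficients: [1, 5, 4, 1, 6]

D: 1·0+5·0+4·0+1·6 = 6 | 6·1 = 6
G: 1·0+5·0+4·4+1·2 = 18 | 6·3 = 18
Q: 1·4+5·5+4·0+1·7 = 36 | 6·6 = 36
E: 1·8+5·0+4·7+1·0 = 36 | 6·6 = 36
A: 1·5+5·0+4·4+1·3 = 24 | 6·4 = 24
gcd(1,5,4,1,6) = 1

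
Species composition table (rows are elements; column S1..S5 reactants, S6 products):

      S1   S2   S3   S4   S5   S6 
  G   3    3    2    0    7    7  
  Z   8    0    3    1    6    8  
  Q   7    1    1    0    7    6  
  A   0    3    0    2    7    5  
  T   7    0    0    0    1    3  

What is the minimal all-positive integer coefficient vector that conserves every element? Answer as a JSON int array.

Coefficients: [2, 4, 5, 3, 1, 5]

G: 2·3+4·3+5·2+3·0+1·7 = 35 | 5·7 = 35
Z: 2·8+4·0+5·3+3·1+1·6 = 40 | 5·8 = 40
Q: 2·7+4·1+5·1+3·0+1·7 = 30 | 5·6 = 30
A: 2·0+4·3+5·0+3·2+1·7 = 25 | 5·5 = 25
T: 2·7+4·0+5·0+3·0+1·1 = 15 | 5·3 = 15
gcd(2,4,5,3,1,5) = 1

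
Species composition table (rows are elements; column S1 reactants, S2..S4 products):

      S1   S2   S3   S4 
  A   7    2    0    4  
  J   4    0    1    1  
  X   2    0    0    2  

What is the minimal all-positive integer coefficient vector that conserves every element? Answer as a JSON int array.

Coefficients: [2, 3, 6, 2]

A: 2·7 = 14 | 3·2+6·0+2·4 = 14
J: 2·4 = 8 | 3·0+6·1+2·1 = 8
X: 2·2 = 4 | 3·0+6·0+2·2 = 4
gcd(2,3,6,2) = 1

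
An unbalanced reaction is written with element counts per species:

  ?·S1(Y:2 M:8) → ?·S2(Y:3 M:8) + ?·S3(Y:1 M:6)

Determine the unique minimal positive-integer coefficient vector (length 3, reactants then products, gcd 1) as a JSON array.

Coefficients: [5, 2, 4]

Y: 5·2 = 10 | 2·3+4·1 = 10
M: 5·8 = 40 | 2·8+4·6 = 40
gcd(5,2,4) = 1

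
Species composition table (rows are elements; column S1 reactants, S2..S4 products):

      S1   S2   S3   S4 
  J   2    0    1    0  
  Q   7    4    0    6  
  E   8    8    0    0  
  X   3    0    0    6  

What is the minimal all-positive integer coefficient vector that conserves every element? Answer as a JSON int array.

Coefficients: [2, 2, 4, 1]

J: 2·2 = 4 | 2·0+4·1+1·0 = 4
Q: 2·7 = 14 | 2·4+4·0+1·6 = 14
E: 2·8 = 16 | 2·8+4·0+1·0 = 16
X: 2·3 = 6 | 2·0+4·0+1·6 = 6
gcd(2,2,4,1) = 1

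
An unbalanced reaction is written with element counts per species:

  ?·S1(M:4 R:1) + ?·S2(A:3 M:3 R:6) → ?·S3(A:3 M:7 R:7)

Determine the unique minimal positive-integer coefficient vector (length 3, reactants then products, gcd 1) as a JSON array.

A: 1·0+1·3 = 3 | 1·3 = 3
M: 1·4+1·3 = 7 | 1·7 = 7
R: 1·1+1·6 = 7 | 1·7 = 7
gcd(1,1,1) = 1

Coefficients: [1, 1, 1]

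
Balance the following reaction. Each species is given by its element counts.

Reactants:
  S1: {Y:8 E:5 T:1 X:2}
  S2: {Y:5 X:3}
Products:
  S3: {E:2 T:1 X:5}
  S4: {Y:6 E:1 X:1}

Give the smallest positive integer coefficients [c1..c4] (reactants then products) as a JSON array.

Y: 1·8+2·5 = 18 | 1·0+3·6 = 18
E: 1·5+2·0 = 5 | 1·2+3·1 = 5
T: 1·1+2·0 = 1 | 1·1+3·0 = 1
X: 1·2+2·3 = 8 | 1·5+3·1 = 8
gcd(1,2,1,3) = 1

Coefficients: [1, 2, 1, 3]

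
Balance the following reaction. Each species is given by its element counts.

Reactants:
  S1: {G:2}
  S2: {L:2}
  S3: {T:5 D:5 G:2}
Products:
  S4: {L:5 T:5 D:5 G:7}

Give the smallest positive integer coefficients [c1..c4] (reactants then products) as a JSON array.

Coefficients: [5, 5, 2, 2]

L: 5·0+5·2+2·0 = 10 | 2·5 = 10
T: 5·0+5·0+2·5 = 10 | 2·5 = 10
D: 5·0+5·0+2·5 = 10 | 2·5 = 10
G: 5·2+5·0+2·2 = 14 | 2·7 = 14
gcd(5,5,2,2) = 1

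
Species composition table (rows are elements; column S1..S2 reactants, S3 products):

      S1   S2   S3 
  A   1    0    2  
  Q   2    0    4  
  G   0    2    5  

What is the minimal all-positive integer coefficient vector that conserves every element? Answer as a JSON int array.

A: 4·1+5·0 = 4 | 2·2 = 4
Q: 4·2+5·0 = 8 | 2·4 = 8
G: 4·0+5·2 = 10 | 2·5 = 10
gcd(4,5,2) = 1

Coefficients: [4, 5, 2]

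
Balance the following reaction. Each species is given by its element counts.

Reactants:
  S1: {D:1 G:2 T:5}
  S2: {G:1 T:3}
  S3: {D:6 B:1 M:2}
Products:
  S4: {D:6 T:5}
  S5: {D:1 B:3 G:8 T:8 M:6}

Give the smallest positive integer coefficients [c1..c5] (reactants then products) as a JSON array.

D: 1·1+6·0+3·6 = 19 | 3·6+1·1 = 19
B: 1·0+6·0+3·1 = 3 | 3·0+1·3 = 3
G: 1·2+6·1+3·0 = 8 | 3·0+1·8 = 8
T: 1·5+6·3+3·0 = 23 | 3·5+1·8 = 23
M: 1·0+6·0+3·2 = 6 | 3·0+1·6 = 6
gcd(1,6,3,3,1) = 1

Coefficients: [1, 6, 3, 3, 1]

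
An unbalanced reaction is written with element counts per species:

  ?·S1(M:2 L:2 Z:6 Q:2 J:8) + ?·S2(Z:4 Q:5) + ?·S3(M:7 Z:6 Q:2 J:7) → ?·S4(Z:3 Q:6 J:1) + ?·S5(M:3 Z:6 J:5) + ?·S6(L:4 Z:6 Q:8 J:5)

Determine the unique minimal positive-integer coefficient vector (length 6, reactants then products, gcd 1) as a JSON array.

Coefficients: [4, 6, 1, 4, 5, 2]

M: 4·2+6·0+1·7 = 15 | 4·0+5·3+2·0 = 15
L: 4·2+6·0+1·0 = 8 | 4·0+5·0+2·4 = 8
Z: 4·6+6·4+1·6 = 54 | 4·3+5·6+2·6 = 54
Q: 4·2+6·5+1·2 = 40 | 4·6+5·0+2·8 = 40
J: 4·8+6·0+1·7 = 39 | 4·1+5·5+2·5 = 39
gcd(4,6,1,4,5,2) = 1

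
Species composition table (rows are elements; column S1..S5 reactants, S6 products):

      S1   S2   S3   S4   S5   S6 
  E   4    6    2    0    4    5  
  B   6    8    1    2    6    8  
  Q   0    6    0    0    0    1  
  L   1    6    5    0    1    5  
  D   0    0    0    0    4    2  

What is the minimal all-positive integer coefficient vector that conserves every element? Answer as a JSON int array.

Coefficients: [1, 1, 4, 6, 3, 6]

E: 1·4+1·6+4·2+6·0+3·4 = 30 | 6·5 = 30
B: 1·6+1·8+4·1+6·2+3·6 = 48 | 6·8 = 48
Q: 1·0+1·6+4·0+6·0+3·0 = 6 | 6·1 = 6
L: 1·1+1·6+4·5+6·0+3·1 = 30 | 6·5 = 30
D: 1·0+1·0+4·0+6·0+3·4 = 12 | 6·2 = 12
gcd(1,1,4,6,3,6) = 1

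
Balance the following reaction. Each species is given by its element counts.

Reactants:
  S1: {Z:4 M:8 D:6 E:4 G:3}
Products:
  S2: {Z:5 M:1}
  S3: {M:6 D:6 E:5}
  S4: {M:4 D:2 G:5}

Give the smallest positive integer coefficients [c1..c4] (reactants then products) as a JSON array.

Z: 5·4 = 20 | 4·5+4·0+3·0 = 20
M: 5·8 = 40 | 4·1+4·6+3·4 = 40
D: 5·6 = 30 | 4·0+4·6+3·2 = 30
E: 5·4 = 20 | 4·0+4·5+3·0 = 20
G: 5·3 = 15 | 4·0+4·0+3·5 = 15
gcd(5,4,4,3) = 1

Coefficients: [5, 4, 4, 3]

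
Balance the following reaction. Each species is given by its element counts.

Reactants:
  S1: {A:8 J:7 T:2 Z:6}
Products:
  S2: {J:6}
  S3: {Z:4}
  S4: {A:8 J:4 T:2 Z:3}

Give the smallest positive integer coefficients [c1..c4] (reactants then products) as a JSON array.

A: 4·8 = 32 | 2·0+3·0+4·8 = 32
J: 4·7 = 28 | 2·6+3·0+4·4 = 28
T: 4·2 = 8 | 2·0+3·0+4·2 = 8
Z: 4·6 = 24 | 2·0+3·4+4·3 = 24
gcd(4,2,3,4) = 1

Coefficients: [4, 2, 3, 4]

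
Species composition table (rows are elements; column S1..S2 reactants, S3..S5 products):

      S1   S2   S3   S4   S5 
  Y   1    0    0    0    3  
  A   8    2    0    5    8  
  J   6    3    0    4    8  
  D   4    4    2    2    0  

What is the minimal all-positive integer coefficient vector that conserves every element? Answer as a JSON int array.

Y: 3·1+2·0 = 3 | 6·0+4·0+1·3 = 3
A: 3·8+2·2 = 28 | 6·0+4·5+1·8 = 28
J: 3·6+2·3 = 24 | 6·0+4·4+1·8 = 24
D: 3·4+2·4 = 20 | 6·2+4·2+1·0 = 20
gcd(3,2,6,4,1) = 1

Coefficients: [3, 2, 6, 4, 1]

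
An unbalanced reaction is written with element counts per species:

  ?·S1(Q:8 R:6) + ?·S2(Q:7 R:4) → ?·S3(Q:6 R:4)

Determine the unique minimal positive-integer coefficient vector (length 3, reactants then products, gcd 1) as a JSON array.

Coefficients: [2, 2, 5]

Q: 2·8+2·7 = 30 | 5·6 = 30
R: 2·6+2·4 = 20 | 5·4 = 20
gcd(2,2,5) = 1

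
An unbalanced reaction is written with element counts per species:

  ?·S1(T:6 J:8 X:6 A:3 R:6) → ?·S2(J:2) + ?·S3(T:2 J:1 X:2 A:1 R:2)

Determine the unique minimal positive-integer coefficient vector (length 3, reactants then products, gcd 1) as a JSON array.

Coefficients: [2, 5, 6]

T: 2·6 = 12 | 5·0+6·2 = 12
J: 2·8 = 16 | 5·2+6·1 = 16
X: 2·6 = 12 | 5·0+6·2 = 12
A: 2·3 = 6 | 5·0+6·1 = 6
R: 2·6 = 12 | 5·0+6·2 = 12
gcd(2,5,6) = 1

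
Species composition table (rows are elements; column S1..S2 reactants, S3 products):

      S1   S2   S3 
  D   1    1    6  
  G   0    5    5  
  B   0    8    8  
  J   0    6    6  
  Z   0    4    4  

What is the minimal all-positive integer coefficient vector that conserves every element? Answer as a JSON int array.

Coefficients: [5, 1, 1]

D: 5·1+1·1 = 6 | 1·6 = 6
G: 5·0+1·5 = 5 | 1·5 = 5
B: 5·0+1·8 = 8 | 1·8 = 8
J: 5·0+1·6 = 6 | 1·6 = 6
Z: 5·0+1·4 = 4 | 1·4 = 4
gcd(5,1,1) = 1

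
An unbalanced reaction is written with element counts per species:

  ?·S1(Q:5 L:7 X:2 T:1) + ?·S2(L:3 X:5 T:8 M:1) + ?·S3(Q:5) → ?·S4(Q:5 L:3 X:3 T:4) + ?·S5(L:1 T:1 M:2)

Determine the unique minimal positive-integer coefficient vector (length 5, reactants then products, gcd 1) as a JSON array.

Q: 1·5+2·0+3·5 = 20 | 4·5+1·0 = 20
L: 1·7+2·3+3·0 = 13 | 4·3+1·1 = 13
X: 1·2+2·5+3·0 = 12 | 4·3+1·0 = 12
T: 1·1+2·8+3·0 = 17 | 4·4+1·1 = 17
M: 1·0+2·1+3·0 = 2 | 4·0+1·2 = 2
gcd(1,2,3,4,1) = 1

Coefficients: [1, 2, 3, 4, 1]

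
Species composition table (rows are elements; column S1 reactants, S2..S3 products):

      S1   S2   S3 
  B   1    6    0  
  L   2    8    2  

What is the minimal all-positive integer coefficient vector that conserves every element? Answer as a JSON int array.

Coefficients: [6, 1, 2]

B: 6·1 = 6 | 1·6+2·0 = 6
L: 6·2 = 12 | 1·8+2·2 = 12
gcd(6,1,2) = 1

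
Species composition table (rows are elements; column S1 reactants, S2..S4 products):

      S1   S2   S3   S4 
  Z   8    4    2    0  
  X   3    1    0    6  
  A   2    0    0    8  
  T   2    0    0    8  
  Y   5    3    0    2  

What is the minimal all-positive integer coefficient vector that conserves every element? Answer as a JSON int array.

Coefficients: [4, 6, 4, 1]

Z: 4·8 = 32 | 6·4+4·2+1·0 = 32
X: 4·3 = 12 | 6·1+4·0+1·6 = 12
A: 4·2 = 8 | 6·0+4·0+1·8 = 8
T: 4·2 = 8 | 6·0+4·0+1·8 = 8
Y: 4·5 = 20 | 6·3+4·0+1·2 = 20
gcd(4,6,4,1) = 1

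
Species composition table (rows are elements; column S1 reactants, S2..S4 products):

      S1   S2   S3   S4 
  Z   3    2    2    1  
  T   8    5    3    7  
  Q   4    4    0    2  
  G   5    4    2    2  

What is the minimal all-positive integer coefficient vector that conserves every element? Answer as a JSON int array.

Coefficients: [6, 5, 3, 2]

Z: 6·3 = 18 | 5·2+3·2+2·1 = 18
T: 6·8 = 48 | 5·5+3·3+2·7 = 48
Q: 6·4 = 24 | 5·4+3·0+2·2 = 24
G: 6·5 = 30 | 5·4+3·2+2·2 = 30
gcd(6,5,3,2) = 1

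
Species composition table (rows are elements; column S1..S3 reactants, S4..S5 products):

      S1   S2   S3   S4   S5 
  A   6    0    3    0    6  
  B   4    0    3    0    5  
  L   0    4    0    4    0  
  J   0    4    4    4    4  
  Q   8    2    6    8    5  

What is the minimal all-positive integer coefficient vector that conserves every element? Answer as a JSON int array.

A: 3·6+5·0+6·3 = 36 | 5·0+6·6 = 36
B: 3·4+5·0+6·3 = 30 | 5·0+6·5 = 30
L: 3·0+5·4+6·0 = 20 | 5·4+6·0 = 20
J: 3·0+5·4+6·4 = 44 | 5·4+6·4 = 44
Q: 3·8+5·2+6·6 = 70 | 5·8+6·5 = 70
gcd(3,5,6,5,6) = 1

Coefficients: [3, 5, 6, 5, 6]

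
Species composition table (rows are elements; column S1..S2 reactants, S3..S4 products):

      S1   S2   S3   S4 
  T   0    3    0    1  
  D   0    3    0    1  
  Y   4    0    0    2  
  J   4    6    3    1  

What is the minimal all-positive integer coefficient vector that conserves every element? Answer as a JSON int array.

T: 3·0+2·3 = 6 | 6·0+6·1 = 6
D: 3·0+2·3 = 6 | 6·0+6·1 = 6
Y: 3·4+2·0 = 12 | 6·0+6·2 = 12
J: 3·4+2·6 = 24 | 6·3+6·1 = 24
gcd(3,2,6,6) = 1

Coefficients: [3, 2, 6, 6]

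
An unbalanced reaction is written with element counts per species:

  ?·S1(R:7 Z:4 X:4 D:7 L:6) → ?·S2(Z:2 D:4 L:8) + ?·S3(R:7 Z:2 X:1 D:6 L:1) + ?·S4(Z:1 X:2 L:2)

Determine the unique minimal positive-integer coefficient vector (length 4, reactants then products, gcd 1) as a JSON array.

Coefficients: [4, 1, 4, 6]

R: 4·7 = 28 | 1·0+4·7+6·0 = 28
Z: 4·4 = 16 | 1·2+4·2+6·1 = 16
X: 4·4 = 16 | 1·0+4·1+6·2 = 16
D: 4·7 = 28 | 1·4+4·6+6·0 = 28
L: 4·6 = 24 | 1·8+4·1+6·2 = 24
gcd(4,1,4,6) = 1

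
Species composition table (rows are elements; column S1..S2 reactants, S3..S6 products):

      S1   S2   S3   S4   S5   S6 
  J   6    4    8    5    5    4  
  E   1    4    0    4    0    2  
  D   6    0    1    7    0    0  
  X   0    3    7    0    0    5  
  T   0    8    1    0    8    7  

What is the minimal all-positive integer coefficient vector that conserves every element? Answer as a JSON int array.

J: 6·6+4·4 = 52 | 1·8+5·5+3·5+1·4 = 52
E: 6·1+4·4 = 22 | 1·0+5·4+3·0+1·2 = 22
D: 6·6+4·0 = 36 | 1·1+5·7+3·0+1·0 = 36
X: 6·0+4·3 = 12 | 1·7+5·0+3·0+1·5 = 12
T: 6·0+4·8 = 32 | 1·1+5·0+3·8+1·7 = 32
gcd(6,4,1,5,3,1) = 1

Coefficients: [6, 4, 1, 5, 3, 1]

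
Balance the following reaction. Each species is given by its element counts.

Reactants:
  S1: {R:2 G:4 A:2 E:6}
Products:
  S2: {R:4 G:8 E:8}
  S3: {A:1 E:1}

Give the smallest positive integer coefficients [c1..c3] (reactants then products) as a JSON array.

R: 2·2 = 4 | 1·4+4·0 = 4
G: 2·4 = 8 | 1·8+4·0 = 8
A: 2·2 = 4 | 1·0+4·1 = 4
E: 2·6 = 12 | 1·8+4·1 = 12
gcd(2,1,4) = 1

Coefficients: [2, 1, 4]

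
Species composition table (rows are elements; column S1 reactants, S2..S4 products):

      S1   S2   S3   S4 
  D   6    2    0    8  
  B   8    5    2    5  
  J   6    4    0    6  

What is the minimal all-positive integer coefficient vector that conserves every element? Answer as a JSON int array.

D: 5·6 = 30 | 3·2+5·0+3·8 = 30
B: 5·8 = 40 | 3·5+5·2+3·5 = 40
J: 5·6 = 30 | 3·4+5·0+3·6 = 30
gcd(5,3,5,3) = 1

Coefficients: [5, 3, 5, 3]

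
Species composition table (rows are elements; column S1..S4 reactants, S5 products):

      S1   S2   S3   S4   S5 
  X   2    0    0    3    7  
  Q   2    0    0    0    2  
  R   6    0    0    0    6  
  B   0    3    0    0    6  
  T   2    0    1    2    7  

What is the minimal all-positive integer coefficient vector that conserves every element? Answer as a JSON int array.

X: 3·2+6·0+5·0+5·3 = 21 | 3·7 = 21
Q: 3·2+6·0+5·0+5·0 = 6 | 3·2 = 6
R: 3·6+6·0+5·0+5·0 = 18 | 3·6 = 18
B: 3·0+6·3+5·0+5·0 = 18 | 3·6 = 18
T: 3·2+6·0+5·1+5·2 = 21 | 3·7 = 21
gcd(3,6,5,5,3) = 1

Coefficients: [3, 6, 5, 5, 3]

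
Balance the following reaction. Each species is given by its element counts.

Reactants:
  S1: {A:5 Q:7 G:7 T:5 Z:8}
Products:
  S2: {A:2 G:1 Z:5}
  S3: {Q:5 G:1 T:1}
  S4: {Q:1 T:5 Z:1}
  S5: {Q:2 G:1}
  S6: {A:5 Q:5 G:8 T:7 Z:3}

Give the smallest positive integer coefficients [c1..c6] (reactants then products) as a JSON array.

Coefficients: [4, 5, 1, 1, 6, 2]

A: 4·5 = 20 | 5·2+1·0+1·0+6·0+2·5 = 20
Q: 4·7 = 28 | 5·0+1·5+1·1+6·2+2·5 = 28
G: 4·7 = 28 | 5·1+1·1+1·0+6·1+2·8 = 28
T: 4·5 = 20 | 5·0+1·1+1·5+6·0+2·7 = 20
Z: 4·8 = 32 | 5·5+1·0+1·1+6·0+2·3 = 32
gcd(4,5,1,1,6,2) = 1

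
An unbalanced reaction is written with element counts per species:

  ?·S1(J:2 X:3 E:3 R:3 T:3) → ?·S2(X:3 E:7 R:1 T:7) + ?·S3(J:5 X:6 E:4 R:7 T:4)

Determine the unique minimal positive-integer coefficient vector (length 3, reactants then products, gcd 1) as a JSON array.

Coefficients: [5, 1, 2]

J: 5·2 = 10 | 1·0+2·5 = 10
X: 5·3 = 15 | 1·3+2·6 = 15
E: 5·3 = 15 | 1·7+2·4 = 15
R: 5·3 = 15 | 1·1+2·7 = 15
T: 5·3 = 15 | 1·7+2·4 = 15
gcd(5,1,2) = 1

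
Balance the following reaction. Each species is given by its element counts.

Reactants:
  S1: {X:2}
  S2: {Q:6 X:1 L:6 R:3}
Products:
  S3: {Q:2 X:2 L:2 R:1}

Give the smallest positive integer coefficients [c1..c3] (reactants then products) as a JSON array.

Coefficients: [5, 2, 6]

Q: 5·0+2·6 = 12 | 6·2 = 12
X: 5·2+2·1 = 12 | 6·2 = 12
L: 5·0+2·6 = 12 | 6·2 = 12
R: 5·0+2·3 = 6 | 6·1 = 6
gcd(5,2,6) = 1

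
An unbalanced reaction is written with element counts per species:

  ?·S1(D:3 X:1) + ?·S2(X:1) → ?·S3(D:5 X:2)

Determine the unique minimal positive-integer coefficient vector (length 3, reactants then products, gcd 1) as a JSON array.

D: 5·3+1·0 = 15 | 3·5 = 15
X: 5·1+1·1 = 6 | 3·2 = 6
gcd(5,1,3) = 1

Coefficients: [5, 1, 3]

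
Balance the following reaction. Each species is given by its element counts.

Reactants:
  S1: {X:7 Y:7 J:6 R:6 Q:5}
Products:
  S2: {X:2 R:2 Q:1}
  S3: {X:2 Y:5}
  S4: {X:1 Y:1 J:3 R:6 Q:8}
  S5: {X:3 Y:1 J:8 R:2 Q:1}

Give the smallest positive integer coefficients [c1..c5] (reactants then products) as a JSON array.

X: 5·7 = 35 | 6·2+6·2+2·1+3·3 = 35
Y: 5·7 = 35 | 6·0+6·5+2·1+3·1 = 35
J: 5·6 = 30 | 6·0+6·0+2·3+3·8 = 30
R: 5·6 = 30 | 6·2+6·0+2·6+3·2 = 30
Q: 5·5 = 25 | 6·1+6·0+2·8+3·1 = 25
gcd(5,6,6,2,3) = 1

Coefficients: [5, 6, 6, 2, 3]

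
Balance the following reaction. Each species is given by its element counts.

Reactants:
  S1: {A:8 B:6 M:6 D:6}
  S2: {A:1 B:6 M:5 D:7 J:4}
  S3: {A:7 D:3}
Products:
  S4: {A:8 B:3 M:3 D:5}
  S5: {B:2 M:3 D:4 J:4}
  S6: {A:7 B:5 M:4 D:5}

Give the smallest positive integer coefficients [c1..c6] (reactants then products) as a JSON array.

A: 3·8+1·1+3·7 = 46 | 4·8+1·0+2·7 = 46
B: 3·6+1·6+3·0 = 24 | 4·3+1·2+2·5 = 24
M: 3·6+1·5+3·0 = 23 | 4·3+1·3+2·4 = 23
D: 3·6+1·7+3·3 = 34 | 4·5+1·4+2·5 = 34
J: 3·0+1·4+3·0 = 4 | 4·0+1·4+2·0 = 4
gcd(3,1,3,4,1,2) = 1

Coefficients: [3, 1, 3, 4, 1, 2]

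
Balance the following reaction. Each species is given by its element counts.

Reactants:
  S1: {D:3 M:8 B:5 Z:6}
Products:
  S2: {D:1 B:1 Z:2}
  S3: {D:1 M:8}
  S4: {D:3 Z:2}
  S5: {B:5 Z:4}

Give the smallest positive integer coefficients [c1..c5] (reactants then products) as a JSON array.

Coefficients: [4, 5, 4, 1, 3]

D: 4·3 = 12 | 5·1+4·1+1·3+3·0 = 12
M: 4·8 = 32 | 5·0+4·8+1·0+3·0 = 32
B: 4·5 = 20 | 5·1+4·0+1·0+3·5 = 20
Z: 4·6 = 24 | 5·2+4·0+1·2+3·4 = 24
gcd(4,5,4,1,3) = 1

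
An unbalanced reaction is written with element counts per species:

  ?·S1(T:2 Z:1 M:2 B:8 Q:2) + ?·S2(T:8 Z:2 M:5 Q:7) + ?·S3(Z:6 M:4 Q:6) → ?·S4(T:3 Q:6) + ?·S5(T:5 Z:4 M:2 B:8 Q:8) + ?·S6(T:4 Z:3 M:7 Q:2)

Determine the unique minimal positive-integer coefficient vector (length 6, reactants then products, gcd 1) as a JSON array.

Coefficients: [4, 6, 3, 4, 4, 6]

T: 4·2+6·8+3·0 = 56 | 4·3+4·5+6·4 = 56
Z: 4·1+6·2+3·6 = 34 | 4·0+4·4+6·3 = 34
M: 4·2+6·5+3·4 = 50 | 4·0+4·2+6·7 = 50
B: 4·8+6·0+3·0 = 32 | 4·0+4·8+6·0 = 32
Q: 4·2+6·7+3·6 = 68 | 4·6+4·8+6·2 = 68
gcd(4,6,3,4,4,6) = 1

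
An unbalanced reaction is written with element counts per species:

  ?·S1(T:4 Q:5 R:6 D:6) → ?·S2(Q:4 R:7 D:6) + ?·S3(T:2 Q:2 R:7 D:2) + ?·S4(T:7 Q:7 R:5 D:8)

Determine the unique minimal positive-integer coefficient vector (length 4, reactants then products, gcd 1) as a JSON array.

T: 4·4 = 16 | 1·0+1·2+2·7 = 16
Q: 4·5 = 20 | 1·4+1·2+2·7 = 20
R: 4·6 = 24 | 1·7+1·7+2·5 = 24
D: 4·6 = 24 | 1·6+1·2+2·8 = 24
gcd(4,1,1,2) = 1

Coefficients: [4, 1, 1, 2]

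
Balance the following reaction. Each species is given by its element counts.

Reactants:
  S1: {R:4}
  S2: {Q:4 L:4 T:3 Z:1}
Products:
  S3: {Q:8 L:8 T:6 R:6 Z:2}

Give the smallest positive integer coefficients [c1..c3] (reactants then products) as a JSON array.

Q: 3·0+4·4 = 16 | 2·8 = 16
L: 3·0+4·4 = 16 | 2·8 = 16
T: 3·0+4·3 = 12 | 2·6 = 12
R: 3·4+4·0 = 12 | 2·6 = 12
Z: 3·0+4·1 = 4 | 2·2 = 4
gcd(3,4,2) = 1

Coefficients: [3, 4, 2]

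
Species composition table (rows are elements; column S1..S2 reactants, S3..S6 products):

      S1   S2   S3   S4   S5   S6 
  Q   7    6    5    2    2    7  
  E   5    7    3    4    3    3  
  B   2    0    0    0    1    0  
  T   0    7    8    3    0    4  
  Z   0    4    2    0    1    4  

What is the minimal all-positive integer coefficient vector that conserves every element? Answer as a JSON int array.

Q: 3·7+6·6 = 57 | 1·5+6·2+6·2+4·7 = 57
E: 3·5+6·7 = 57 | 1·3+6·4+6·3+4·3 = 57
B: 3·2+6·0 = 6 | 1·0+6·0+6·1+4·0 = 6
T: 3·0+6·7 = 42 | 1·8+6·3+6·0+4·4 = 42
Z: 3·0+6·4 = 24 | 1·2+6·0+6·1+4·4 = 24
gcd(3,6,1,6,6,4) = 1

Coefficients: [3, 6, 1, 6, 6, 4]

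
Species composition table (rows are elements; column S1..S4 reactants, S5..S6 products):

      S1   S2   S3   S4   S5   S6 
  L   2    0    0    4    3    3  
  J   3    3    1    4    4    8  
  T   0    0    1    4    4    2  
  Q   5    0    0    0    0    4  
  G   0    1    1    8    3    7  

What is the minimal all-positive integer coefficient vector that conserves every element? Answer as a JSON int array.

L: 4·2+6·0+6·0+4·4 = 24 | 3·3+5·3 = 24
J: 4·3+6·3+6·1+4·4 = 52 | 3·4+5·8 = 52
T: 4·0+6·0+6·1+4·4 = 22 | 3·4+5·2 = 22
Q: 4·5+6·0+6·0+4·0 = 20 | 3·0+5·4 = 20
G: 4·0+6·1+6·1+4·8 = 44 | 3·3+5·7 = 44
gcd(4,6,6,4,3,5) = 1

Coefficients: [4, 6, 6, 4, 3, 5]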